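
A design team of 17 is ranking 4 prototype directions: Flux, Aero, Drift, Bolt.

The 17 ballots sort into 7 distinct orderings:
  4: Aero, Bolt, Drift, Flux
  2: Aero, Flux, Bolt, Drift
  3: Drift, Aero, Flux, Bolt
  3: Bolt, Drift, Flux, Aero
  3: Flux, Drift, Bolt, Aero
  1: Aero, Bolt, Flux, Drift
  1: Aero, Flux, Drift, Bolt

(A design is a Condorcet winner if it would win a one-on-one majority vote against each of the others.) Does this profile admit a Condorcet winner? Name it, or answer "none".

none

Pairwise majorities:
Flux vs Aero: Aero, 11–6.
Flux vs Drift: Drift wins 10–7.
Flux vs Bolt: Flux wins 9–8.
Aero–Drift: Drift 9–8.
Aero–Bolt: Aero 11–6.
Drift–Bolt: Bolt 10–7.
No design is unbeaten: Flux loses to Aero; Aero loses to Drift; Drift loses to Bolt; Bolt loses to Flux. In particular Flux beats Bolt beats Drift beats Flux is a majority cycle — no Condorcet winner exists.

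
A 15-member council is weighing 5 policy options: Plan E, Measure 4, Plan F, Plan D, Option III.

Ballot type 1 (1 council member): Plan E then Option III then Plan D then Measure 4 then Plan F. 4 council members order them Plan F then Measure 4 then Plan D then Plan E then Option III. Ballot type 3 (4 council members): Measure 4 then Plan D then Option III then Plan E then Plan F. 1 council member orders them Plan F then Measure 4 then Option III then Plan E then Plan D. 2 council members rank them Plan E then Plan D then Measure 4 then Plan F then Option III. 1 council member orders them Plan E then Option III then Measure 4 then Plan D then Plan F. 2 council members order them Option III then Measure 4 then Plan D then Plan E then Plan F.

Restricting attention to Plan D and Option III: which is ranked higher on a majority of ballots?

Plan D

Ballots ranking Plan D above Option III: 4 + 4 + 2 = 10.
Ballots ranking Option III above Plan D: 15 − 10 = 5.
Plan D wins the head-to-head 10–5.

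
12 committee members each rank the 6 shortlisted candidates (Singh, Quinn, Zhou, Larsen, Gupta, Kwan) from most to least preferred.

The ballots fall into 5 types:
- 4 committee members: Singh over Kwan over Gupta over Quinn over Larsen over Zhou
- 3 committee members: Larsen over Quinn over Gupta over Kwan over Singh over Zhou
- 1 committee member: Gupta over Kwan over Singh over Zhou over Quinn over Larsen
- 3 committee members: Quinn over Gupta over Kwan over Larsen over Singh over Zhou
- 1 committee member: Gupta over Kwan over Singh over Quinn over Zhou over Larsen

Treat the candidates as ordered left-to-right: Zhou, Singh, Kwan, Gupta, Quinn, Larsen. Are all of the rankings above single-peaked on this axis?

yes

Axis positions: Zhou=1, Singh=2, Kwan=3, Gupta=4, Quinn=5, Larsen=6.
Type 1 (peak Singh at position 2): ranking walks positions 2-3-4-5-6-1, expanding outward from the peak — single-peaked.
Type 2 (peak Larsen at position 6): ranking walks positions 6-5-4-3-2-1, expanding outward from the peak — single-peaked.
Type 3 (peak Gupta at position 4): ranking walks positions 4-3-2-1-5-6, expanding outward from the peak — single-peaked.
Type 4 (peak Quinn at position 5): ranking walks positions 5-4-3-6-2-1, expanding outward from the peak — single-peaked.
Type 5 (peak Gupta at position 4): ranking walks positions 4-3-2-5-1-6, expanding outward from the peak — single-peaked.
Every ranking is single-peaked on this axis.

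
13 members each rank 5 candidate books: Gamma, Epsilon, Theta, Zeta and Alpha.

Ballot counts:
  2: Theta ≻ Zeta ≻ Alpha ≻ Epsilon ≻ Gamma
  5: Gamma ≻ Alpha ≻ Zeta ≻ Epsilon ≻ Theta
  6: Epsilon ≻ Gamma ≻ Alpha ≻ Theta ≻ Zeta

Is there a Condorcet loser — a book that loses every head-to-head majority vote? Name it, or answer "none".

none

Head-to-head results (13 members):
Gamma vs Epsilon: 5 for Gamma, 8 for Epsilon — Epsilon by 8–5.
Gamma vs Theta: Gamma wins 11–2.
Gamma vs Zeta: Gamma preferred on 5+6 = 11 ballots; Gamma wins 11–2.
Gamma vs Alpha: Gamma preferred on 5+6 = 11 ballots; Gamma wins 11–2.
Epsilon vs Theta: Epsilon wins 11–2.
Epsilon–Zeta: Zeta 7–6.
Epsilon vs Alpha: 6 to 7, Alpha.
Theta vs Zeta: Theta, 8–5.
Theta vs Alpha: 2 to 11, Alpha.
Zeta–Alpha: Alpha 11–2.
Every book wins at least one matchup (Gamma beats Theta; Epsilon beats Gamma; Theta beats Zeta; Zeta beats Epsilon; Alpha beats Epsilon), so there is no Condorcet loser.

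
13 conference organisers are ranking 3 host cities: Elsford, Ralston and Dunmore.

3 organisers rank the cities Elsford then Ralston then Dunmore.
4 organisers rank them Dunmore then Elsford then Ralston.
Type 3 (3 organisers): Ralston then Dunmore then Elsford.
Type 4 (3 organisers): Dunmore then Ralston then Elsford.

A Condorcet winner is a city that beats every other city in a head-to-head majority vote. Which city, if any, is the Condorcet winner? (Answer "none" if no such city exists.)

Check each pair by majority over 13 ballots:
Elsford vs Ralston: Elsford preferred on 3+4 = 7 ballots; Elsford wins 7–6.
Elsford vs Dunmore: 3 for Elsford, 10 for Dunmore — Dunmore by 10–3.
Ralston vs Dunmore: 3+3 = 6 for Ralston, 7 for Dunmore — Dunmore by 7–6.
Dunmore beats each of Elsford, Ralston — Dunmore is the Condorcet winner.

Dunmore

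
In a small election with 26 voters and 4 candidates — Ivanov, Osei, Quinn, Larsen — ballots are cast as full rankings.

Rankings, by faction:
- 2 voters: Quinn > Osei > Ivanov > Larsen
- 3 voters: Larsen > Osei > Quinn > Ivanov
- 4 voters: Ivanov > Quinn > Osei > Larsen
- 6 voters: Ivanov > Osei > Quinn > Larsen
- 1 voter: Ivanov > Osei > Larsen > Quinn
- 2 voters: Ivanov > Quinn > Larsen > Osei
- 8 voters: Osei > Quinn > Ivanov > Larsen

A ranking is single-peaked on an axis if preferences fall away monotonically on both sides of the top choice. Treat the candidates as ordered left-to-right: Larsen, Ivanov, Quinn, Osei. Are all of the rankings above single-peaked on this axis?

Axis positions: Larsen=1, Ivanov=2, Quinn=3, Osei=4.
Faction 1 (peak Quinn at position 3): ranking walks positions 3-4-2-1, expanding outward from the peak — single-peaked.
Faction 2: ranking walks positions 1-4-3-2; Osei is ranked above Ivanov even though Ivanov lies between Osei and the peak Larsen on the axis — preferences dip and rise again. Not single-peaked.
Faction 3 (peak Ivanov at position 2): ranking walks positions 2-3-4-1, expanding outward from the peak — single-peaked.
Faction 4: ranking walks positions 2-4-3-1; Osei is ranked above Quinn even though Quinn lies between Osei and the peak Ivanov on the axis — preferences dip and rise again. Not single-peaked.
Faction 5: ranking walks positions 2-4-1-3; Osei is ranked above Quinn even though Quinn lies between Osei and the peak Ivanov on the axis — preferences dip and rise again. Not single-peaked.
Faction 6 (peak Ivanov at position 2): ranking walks positions 2-3-1-4, expanding outward from the peak — single-peaked.
Faction 7 (peak Osei at position 4): ranking walks positions 4-3-2-1, expanding outward from the peak — single-peaked.
Faction 2 violates single-peakedness, so the profile is not single-peaked on this axis.

no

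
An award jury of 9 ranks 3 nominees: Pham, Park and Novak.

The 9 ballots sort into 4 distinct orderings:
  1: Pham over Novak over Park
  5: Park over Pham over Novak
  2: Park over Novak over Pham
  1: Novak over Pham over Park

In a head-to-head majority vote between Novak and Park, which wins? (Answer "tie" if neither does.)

Park

Ballots ranking Novak above Park: 1 + 1 = 2.
Ballots ranking Park above Novak: 9 − 2 = 7.
Park wins the head-to-head 7–2.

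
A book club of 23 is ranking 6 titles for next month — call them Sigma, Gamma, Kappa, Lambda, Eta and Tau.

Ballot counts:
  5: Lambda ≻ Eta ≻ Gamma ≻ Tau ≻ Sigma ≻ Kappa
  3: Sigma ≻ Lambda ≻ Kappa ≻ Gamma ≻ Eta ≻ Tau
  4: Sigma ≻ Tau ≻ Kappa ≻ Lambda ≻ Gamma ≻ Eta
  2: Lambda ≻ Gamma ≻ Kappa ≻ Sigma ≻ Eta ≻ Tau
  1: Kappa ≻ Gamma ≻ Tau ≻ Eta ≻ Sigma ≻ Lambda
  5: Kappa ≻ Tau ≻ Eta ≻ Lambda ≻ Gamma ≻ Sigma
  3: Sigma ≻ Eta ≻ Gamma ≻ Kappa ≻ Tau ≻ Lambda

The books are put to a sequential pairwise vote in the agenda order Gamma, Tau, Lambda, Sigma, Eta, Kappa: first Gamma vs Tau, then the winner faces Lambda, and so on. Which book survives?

Kappa

Round 1: Gamma vs Tau — 14–9, Gamma advances.
Round 2: Gamma vs Lambda — 4–19, Lambda advances.
Round 3: Lambda vs Sigma — 12–11, Lambda advances.
Round 4: Lambda vs Eta — 14–9, Lambda advances.
Round 5: Lambda vs Kappa — 10–13, Kappa advances.
The agenda winner is Kappa.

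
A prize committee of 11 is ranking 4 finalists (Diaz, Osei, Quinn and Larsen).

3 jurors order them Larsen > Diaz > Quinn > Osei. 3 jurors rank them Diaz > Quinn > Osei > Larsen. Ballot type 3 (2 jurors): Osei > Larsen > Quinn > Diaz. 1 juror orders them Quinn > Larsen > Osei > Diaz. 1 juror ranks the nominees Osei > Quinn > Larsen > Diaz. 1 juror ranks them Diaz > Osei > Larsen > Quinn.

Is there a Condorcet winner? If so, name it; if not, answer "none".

Check each pair by majority over 11 ballots:
Diaz vs Osei: Diaz preferred on 3+3+1 = 7 ballots; Diaz wins 7–4.
Diaz vs Quinn: Diaz preferred on 3+3+1 = 7 ballots; Diaz wins 7–4.
Diaz vs Larsen: Diaz is ranked higher on 3+1 = 4 ballots, Larsen on 7. Larsen wins 7–4.
Osei vs Quinn: 2+1+1 = 4 for Osei, 7 for Quinn — Quinn by 7–4.
Osei vs Larsen: 3+2+1+1 = 7 for Osei, 4 for Larsen — Osei by 7–4.
Quinn vs Larsen: 5 to 6, Larsen.
Each nominee drops at least one matchup (Diaz loses to Larsen; Osei loses to Diaz; Quinn loses to Diaz; Larsen loses to Osei); the cycle Diaz → Osei → Larsen → Diaz rules out a Condorcet winner.

none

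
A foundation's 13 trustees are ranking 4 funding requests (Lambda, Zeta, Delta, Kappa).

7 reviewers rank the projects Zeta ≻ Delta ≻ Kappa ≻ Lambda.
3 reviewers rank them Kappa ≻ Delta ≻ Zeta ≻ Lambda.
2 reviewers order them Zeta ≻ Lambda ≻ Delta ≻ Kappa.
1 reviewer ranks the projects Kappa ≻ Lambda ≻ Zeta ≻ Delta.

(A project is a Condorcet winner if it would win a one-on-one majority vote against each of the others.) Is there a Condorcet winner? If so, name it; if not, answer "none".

Head-to-head results (13 reviewers):
Lambda vs Zeta: 1 to 12, Zeta.
Lambda vs Delta: 2+1 = 3 for Lambda, 10 for Delta — Delta by 10–3.
Lambda vs Kappa: Lambda preferred on 2 ballots; Kappa wins 11–2.
Zeta vs Delta: Zeta is ranked higher on 7+2+1 = 10 ballots, Delta on 3. Zeta wins 10–3.
Zeta vs Kappa: Zeta preferred on 7+2 = 9 ballots; Zeta wins 9–4.
Delta vs Kappa: Delta preferred on 7+2 = 9 ballots; Delta wins 9–4.
Only Zeta has no losses; Zeta is the Condorcet winner.

Zeta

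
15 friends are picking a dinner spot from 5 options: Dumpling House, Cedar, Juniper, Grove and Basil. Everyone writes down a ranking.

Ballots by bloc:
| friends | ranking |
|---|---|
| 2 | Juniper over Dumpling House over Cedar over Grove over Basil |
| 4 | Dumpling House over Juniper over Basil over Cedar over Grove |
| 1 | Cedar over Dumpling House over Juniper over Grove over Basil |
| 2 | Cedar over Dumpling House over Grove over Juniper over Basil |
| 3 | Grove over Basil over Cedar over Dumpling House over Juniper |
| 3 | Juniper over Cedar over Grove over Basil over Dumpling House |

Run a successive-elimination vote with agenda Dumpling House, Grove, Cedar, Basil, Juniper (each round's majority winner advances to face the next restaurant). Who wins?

Juniper

Round 1: Dumpling House vs Grove — 9–6, Dumpling House advances.
Round 2: Dumpling House vs Cedar — 6–9, Cedar advances.
Round 3: Cedar vs Basil — 8–7, Cedar advances.
Round 4: Cedar vs Juniper — 6–9, Juniper advances.
Juniper survives the agenda.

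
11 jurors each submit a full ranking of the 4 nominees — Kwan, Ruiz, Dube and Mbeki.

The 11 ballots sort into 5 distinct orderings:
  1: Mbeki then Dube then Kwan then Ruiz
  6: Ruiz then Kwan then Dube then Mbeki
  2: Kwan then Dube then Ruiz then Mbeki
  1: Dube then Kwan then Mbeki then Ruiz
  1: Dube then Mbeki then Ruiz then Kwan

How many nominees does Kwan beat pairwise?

Kwan against each rival (11 jurors):
Kwan vs Ruiz: Ruiz wins 7–4.
Kwan vs Dube: 8 to 3, Kwan.
Kwan vs Mbeki: Kwan wins 9–2.
Kwan beats Dube, Mbeki; loses to Ruiz — 2 pairwise wins.

2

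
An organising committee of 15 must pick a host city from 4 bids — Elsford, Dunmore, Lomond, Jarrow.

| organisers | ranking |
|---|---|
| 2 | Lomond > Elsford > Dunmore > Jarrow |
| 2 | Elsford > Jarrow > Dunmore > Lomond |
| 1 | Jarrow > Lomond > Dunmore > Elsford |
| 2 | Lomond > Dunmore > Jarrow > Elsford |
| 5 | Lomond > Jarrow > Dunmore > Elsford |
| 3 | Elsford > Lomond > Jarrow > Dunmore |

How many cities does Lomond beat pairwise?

3

Lomond against each rival (15 organisers):
Lomond vs Elsford: Lomond preferred on 2+1+2+5 = 10 ballots; Lomond wins 10–5.
Lomond vs Dunmore: 2+1+2+5+3 = 13 for Lomond, 2 for Dunmore — Lomond by 13–2.
Lomond vs Jarrow: Lomond is ranked higher on 2+2+5+3 = 12 ballots, Jarrow on 3. Lomond wins 12–3.
Lomond beats Elsford, Dunmore, Jarrow — 3 pairwise wins.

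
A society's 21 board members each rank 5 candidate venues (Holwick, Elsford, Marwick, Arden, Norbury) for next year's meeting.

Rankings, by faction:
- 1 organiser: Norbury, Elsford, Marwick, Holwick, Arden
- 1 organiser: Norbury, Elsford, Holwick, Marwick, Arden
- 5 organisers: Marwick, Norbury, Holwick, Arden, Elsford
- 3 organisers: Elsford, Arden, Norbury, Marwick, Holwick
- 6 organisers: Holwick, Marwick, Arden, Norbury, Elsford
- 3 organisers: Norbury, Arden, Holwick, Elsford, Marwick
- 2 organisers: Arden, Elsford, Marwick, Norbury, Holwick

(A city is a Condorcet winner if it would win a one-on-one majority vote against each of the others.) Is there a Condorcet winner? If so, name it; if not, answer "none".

Pairwise majorities:
Holwick vs Elsford: Holwick preferred on 5+6+3 = 14 ballots; Holwick wins 14–7.
Holwick–Marwick: Marwick 11–10.
Holwick vs Arden: Holwick preferred on 1+1+5+6 = 13 ballots; Holwick wins 13–8.
Holwick vs Norbury: Holwick is ranked higher on 6 ballots, Norbury on 15. Norbury wins 15–6.
Elsford–Marwick: Marwick 11–10.
Elsford–Arden: Arden 16–5.
Elsford vs Norbury: Elsford preferred on 3+2 = 5 ballots; Norbury wins 16–5.
Marwick–Arden: Marwick 13–8.
Marwick vs Norbury: 5+6+2 = 13 for Marwick, 8 for Norbury — Marwick by 13–8.
Arden vs Norbury: Arden wins 11–10.
Marwick beats each of Holwick, Elsford, Arden, Norbury — Marwick is the Condorcet winner.

Marwick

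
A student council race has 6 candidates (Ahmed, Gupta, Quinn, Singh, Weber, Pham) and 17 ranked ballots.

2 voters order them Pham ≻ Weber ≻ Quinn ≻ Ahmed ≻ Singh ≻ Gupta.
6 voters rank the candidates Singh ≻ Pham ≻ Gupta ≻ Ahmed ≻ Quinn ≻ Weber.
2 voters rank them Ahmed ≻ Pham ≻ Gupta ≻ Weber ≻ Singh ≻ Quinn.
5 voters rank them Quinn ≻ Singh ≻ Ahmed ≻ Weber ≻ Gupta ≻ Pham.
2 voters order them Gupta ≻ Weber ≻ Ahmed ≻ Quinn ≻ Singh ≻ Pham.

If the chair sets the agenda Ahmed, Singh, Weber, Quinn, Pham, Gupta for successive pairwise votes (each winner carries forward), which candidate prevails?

Round 1: Ahmed vs Singh — 6–11, Singh advances.
Round 2: Singh vs Weber — 11–6, Singh advances.
Round 3: Singh vs Quinn — 8–9, Quinn advances.
Round 4: Quinn vs Pham — 7–10, Pham advances.
Round 5: Pham vs Gupta — 10–7, Pham advances.
The agenda winner is Pham.

Pham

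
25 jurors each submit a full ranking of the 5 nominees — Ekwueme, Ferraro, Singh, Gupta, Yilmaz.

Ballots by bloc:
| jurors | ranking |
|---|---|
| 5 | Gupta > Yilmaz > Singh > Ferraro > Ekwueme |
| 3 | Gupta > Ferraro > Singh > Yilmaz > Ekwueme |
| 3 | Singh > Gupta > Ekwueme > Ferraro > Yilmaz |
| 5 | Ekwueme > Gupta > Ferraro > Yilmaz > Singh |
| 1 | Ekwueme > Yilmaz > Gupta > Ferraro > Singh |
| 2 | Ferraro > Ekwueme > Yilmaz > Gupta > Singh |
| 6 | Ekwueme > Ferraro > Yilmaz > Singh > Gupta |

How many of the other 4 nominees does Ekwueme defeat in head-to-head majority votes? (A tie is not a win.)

4

Ekwueme against each rival (25 jurors):
Ekwueme vs Ferraro: Ekwueme wins 15–10.
Ekwueme vs Singh: Ekwueme is ranked higher on 5+1+2+6 = 14 ballots, Singh on 11. Ekwueme wins 14–11.
Ekwueme vs Gupta: 5+1+2+6 = 14 for Ekwueme, 11 for Gupta — Ekwueme by 14–11.
Ekwueme vs Yilmaz: Ekwueme is ranked higher on 3+5+1+2+6 = 17 ballots, Yilmaz on 8. Ekwueme wins 17–8.
Ekwueme beats Ferraro, Singh, Gupta, Yilmaz — 4 pairwise wins.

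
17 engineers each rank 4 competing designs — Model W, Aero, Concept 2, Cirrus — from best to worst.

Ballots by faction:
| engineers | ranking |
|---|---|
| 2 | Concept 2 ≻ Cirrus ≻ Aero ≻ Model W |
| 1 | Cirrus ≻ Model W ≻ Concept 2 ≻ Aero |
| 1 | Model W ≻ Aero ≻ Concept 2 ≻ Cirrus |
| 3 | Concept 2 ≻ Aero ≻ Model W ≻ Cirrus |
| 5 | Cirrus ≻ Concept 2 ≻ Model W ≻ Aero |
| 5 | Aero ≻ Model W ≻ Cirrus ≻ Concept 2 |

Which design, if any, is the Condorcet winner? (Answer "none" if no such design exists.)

none

Pairwise majorities:
Model W vs Aero: Model W is ranked higher on 1+1+5 = 7 ballots, Aero on 10. Aero wins 10–7.
Model W–Concept 2: Concept 2 10–7.
Model W–Cirrus: Model W 9–8.
Aero vs Concept 2: 1+5 = 6 for Aero, 11 for Concept 2 — Concept 2 by 11–6.
Aero vs Cirrus: 9 to 8, Aero.
Concept 2 vs Cirrus: 2+1+3 = 6 for Concept 2, 11 for Cirrus — Cirrus by 11–6.
Every design loses at least once (Model W loses to Aero; Aero loses to Concept 2; Concept 2 loses to Cirrus; Cirrus loses to Model W). The majority relation contains the cycle Model W beats Cirrus beats Concept 2 beats Model W, so there is no Condorcet winner.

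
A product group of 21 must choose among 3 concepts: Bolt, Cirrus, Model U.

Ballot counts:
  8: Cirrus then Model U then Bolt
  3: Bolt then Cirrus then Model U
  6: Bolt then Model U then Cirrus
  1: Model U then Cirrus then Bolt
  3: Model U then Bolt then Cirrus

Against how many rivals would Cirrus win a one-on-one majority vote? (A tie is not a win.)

1

Cirrus against each rival (21 engineers):
Cirrus vs Bolt: Cirrus is ranked higher on 8+1 = 9 ballots, Bolt on 12. Bolt wins 12–9.
Cirrus vs Model U: Cirrus, 11–10.
Cirrus beats Model U; loses to Bolt — 1 pairwise win.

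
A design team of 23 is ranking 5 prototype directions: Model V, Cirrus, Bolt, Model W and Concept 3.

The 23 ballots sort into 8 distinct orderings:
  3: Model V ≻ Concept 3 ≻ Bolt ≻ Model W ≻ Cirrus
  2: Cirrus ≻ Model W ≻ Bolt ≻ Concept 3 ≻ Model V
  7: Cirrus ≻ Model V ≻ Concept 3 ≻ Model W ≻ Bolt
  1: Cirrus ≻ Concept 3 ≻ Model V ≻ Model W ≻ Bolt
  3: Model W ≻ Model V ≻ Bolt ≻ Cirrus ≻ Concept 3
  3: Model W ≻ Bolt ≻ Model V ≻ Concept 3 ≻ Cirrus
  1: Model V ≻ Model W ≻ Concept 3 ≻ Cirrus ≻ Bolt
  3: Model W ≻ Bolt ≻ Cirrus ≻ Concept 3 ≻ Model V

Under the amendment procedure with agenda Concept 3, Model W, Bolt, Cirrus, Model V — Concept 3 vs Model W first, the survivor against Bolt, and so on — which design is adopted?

Round 1: Concept 3 vs Model W — 11–12, Model W advances.
Round 2: Model W vs Bolt — 20–3, Model W advances.
Round 3: Model W vs Cirrus — 13–10, Model W advances.
Round 4: Model W vs Model V — 11–12, Model V advances.
The agenda winner is Model V.

Model V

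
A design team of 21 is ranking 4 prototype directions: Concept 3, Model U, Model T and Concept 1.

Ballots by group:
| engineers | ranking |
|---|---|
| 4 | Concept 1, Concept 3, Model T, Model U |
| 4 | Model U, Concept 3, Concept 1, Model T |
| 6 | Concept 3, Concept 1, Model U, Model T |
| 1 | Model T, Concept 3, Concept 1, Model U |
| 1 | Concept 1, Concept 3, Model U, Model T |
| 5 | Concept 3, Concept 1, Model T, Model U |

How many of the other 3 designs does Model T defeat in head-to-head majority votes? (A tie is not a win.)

Model T against each rival (21 engineers):
Model T vs Concept 3: Model T preferred on 1 ballot; Concept 3 wins 20–1.
Model T vs Model U: 10 to 11, Model U.
Model T vs Concept 1: Concept 1, 20–1.
Model T beats no one; loses to Concept 3, Model U, Concept 1 — 0 pairwise wins.

0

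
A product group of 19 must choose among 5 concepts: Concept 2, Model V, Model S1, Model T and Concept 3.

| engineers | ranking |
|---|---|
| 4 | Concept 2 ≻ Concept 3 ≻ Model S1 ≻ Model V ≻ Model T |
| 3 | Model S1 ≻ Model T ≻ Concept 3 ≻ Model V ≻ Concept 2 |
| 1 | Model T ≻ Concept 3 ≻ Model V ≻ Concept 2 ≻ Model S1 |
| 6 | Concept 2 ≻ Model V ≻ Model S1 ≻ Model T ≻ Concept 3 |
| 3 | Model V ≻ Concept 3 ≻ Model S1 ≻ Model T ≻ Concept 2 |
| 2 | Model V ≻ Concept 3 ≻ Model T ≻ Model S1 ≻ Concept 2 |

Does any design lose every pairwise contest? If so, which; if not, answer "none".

Head-to-head results (19 engineers):
Concept 2 vs Model V: Concept 2 wins 10–9.
Concept 2–Model S1: Concept 2 11–8.
Concept 2–Model T: Concept 2 10–9.
Concept 2 vs Concept 3: 10 to 9, Concept 2.
Model V vs Model S1: Model V preferred on 1+6+3+2 = 12 ballots; Model V wins 12–7.
Model V vs Model T: 4+6+3+2 = 15 for Model V, 4 for Model T — Model V by 15–4.
Model V vs Concept 3: 11 to 8, Model V.
Model S1 vs Model T: Model S1, 16–3.
Model S1 vs Concept 3: Model S1 preferred on 3+6 = 9 ballots; Concept 3 wins 10–9.
Model T vs Concept 3: 3+1+6 = 10 for Model T, 9 for Concept 3 — Model T by 10–9.
No design is winless: Concept 2 beats Model V; Model V beats Model S1; Model S1 beats Model T; Model T beats Concept 3; Concept 3 beats Model S1. There is no Condorcet loser.

none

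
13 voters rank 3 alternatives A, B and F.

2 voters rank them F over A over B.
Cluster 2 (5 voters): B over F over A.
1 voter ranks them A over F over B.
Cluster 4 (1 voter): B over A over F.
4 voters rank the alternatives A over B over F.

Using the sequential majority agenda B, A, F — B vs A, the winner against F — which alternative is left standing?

F

Round 1: B vs A — 6–7, A advances.
Round 2: A vs F — 6–7, F advances.
F survives the agenda.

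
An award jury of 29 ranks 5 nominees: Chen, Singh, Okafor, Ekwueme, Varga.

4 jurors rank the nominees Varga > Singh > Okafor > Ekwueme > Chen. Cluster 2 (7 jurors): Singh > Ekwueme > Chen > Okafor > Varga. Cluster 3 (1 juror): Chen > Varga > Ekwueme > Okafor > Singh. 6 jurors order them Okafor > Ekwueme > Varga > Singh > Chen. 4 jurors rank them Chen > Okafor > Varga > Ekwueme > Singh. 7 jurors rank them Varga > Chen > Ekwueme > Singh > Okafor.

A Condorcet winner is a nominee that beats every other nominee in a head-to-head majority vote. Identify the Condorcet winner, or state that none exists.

Check each pair by majority over 29 ballots:
Chen–Singh: Singh 17–12.
Chen–Okafor: Chen 19–10.
Chen–Ekwueme: Ekwueme 17–12.
Chen vs Varga: Varga wins 17–12.
Singh vs Okafor: Singh wins 18–11.
Singh vs Ekwueme: Ekwueme wins 18–11.
Singh vs Varga: Varga, 22–7.
Okafor vs Ekwueme: Ekwueme, 15–14.
Okafor vs Varga: Okafor, 17–12.
Ekwueme vs Varga: Varga, 16–13.
No nominee is unbeaten: Chen loses to Singh; Singh loses to Ekwueme; Okafor loses to Chen; Ekwueme loses to Varga; Varga loses to Okafor. In particular Chen > Okafor > Varga > Chen is a majority cycle — no Condorcet winner exists.

none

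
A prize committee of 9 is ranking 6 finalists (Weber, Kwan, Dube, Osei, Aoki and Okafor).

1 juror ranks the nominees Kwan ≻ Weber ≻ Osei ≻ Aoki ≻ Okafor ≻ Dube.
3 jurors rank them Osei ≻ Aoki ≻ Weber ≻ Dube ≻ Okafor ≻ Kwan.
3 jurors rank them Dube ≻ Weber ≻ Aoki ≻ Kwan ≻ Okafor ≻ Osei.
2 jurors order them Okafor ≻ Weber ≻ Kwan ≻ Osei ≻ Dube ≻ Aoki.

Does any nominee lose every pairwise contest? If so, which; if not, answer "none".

none

Pairwise majorities:
Weber vs Kwan: Weber is ranked higher on 3+3+2 = 8 ballots, Kwan on 1. Weber wins 8–1.
Weber vs Dube: Weber is ranked higher on 1+3+2 = 6 ballots, Dube on 3. Weber wins 6–3.
Weber vs Osei: Weber, 6–3.
Weber–Aoki: Weber 6–3.
Weber vs Okafor: 7 to 2, Weber.
Kwan vs Dube: 3 to 6, Dube.
Kwan vs Osei: Kwan preferred on 1+3+2 = 6 ballots; Kwan wins 6–3.
Kwan vs Aoki: Kwan is ranked higher on 1+2 = 3 ballots, Aoki on 6. Aoki wins 6–3.
Kwan vs Okafor: Okafor wins 5–4.
Dube vs Osei: 3 for Dube, 6 for Osei — Osei by 6–3.
Dube vs Aoki: Dube wins 5–4.
Dube vs Okafor: Dube is ranked higher on 3+3 = 6 ballots, Okafor on 3. Dube wins 6–3.
Osei vs Aoki: Osei is ranked higher on 1+3+2 = 6 ballots, Aoki on 3. Osei wins 6–3.
Osei vs Okafor: Okafor, 5–4.
Aoki vs Okafor: 1+3+3 = 7 for Aoki, 2 for Okafor — Aoki by 7–2.
Each nominee has at least one pairwise win (Weber beats Kwan; Kwan beats Osei; Dube beats Kwan; Osei beats Dube; Aoki beats Kwan; Okafor beats Kwan) — no Condorcet loser.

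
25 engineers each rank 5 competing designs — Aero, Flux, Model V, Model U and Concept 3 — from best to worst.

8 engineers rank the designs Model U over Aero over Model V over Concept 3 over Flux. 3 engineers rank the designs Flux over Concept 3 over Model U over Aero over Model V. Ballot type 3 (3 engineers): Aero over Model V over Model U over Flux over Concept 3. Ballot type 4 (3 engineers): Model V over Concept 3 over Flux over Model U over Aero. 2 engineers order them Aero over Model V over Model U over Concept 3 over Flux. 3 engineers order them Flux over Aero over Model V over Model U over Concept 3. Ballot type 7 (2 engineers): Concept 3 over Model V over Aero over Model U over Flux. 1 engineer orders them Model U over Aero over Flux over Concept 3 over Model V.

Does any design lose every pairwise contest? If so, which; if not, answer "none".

Head-to-head results (25 engineers):
Aero vs Flux: Aero preferred on 8+3+2+2+1 = 16 ballots; Aero wins 16–9.
Aero vs Model V: 20 to 5, Aero.
Aero vs Model U: Model U, 15–10.
Aero vs Concept 3: Aero preferred on 8+3+2+3+1 = 17 ballots; Aero wins 17–8.
Flux vs Model V: 7 to 18, Model V.
Flux vs Model U: Model U wins 16–9.
Flux vs Concept 3: Flux preferred on 3+3+3+1 = 10 ballots; Concept 3 wins 15–10.
Model V–Model U: Model V 13–12.
Model V vs Concept 3: 19 to 6, Model V.
Model U vs Concept 3: Model U, 17–8.
Flux loses to every other design — it is the Condorcet loser.

Flux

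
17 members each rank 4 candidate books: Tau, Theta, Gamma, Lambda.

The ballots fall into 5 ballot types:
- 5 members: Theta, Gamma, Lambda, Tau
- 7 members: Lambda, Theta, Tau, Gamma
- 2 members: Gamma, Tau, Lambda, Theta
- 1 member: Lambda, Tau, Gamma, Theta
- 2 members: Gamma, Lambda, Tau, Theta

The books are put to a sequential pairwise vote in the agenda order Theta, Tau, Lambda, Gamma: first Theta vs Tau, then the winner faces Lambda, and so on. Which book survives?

Gamma

Round 1: Theta vs Tau — 12–5, Theta advances.
Round 2: Theta vs Lambda — 5–12, Lambda advances.
Round 3: Lambda vs Gamma — 8–9, Gamma advances.
The agenda winner is Gamma.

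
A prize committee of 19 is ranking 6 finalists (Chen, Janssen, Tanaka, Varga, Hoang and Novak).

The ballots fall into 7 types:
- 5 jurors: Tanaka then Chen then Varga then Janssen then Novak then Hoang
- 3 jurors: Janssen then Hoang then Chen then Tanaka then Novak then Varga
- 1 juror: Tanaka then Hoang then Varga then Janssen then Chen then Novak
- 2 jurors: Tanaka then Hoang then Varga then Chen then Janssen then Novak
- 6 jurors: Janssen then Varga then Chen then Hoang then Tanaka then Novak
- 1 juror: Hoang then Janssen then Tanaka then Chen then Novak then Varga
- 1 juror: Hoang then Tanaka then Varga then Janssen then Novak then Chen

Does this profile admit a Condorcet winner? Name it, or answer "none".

Check each pair by majority over 19 ballots:
Chen vs Janssen: Chen is ranked higher on 5+2 = 7 ballots, Janssen on 12. Janssen wins 12–7.
Chen vs Tanaka: Chen is ranked higher on 3+6 = 9 ballots, Tanaka on 10. Tanaka wins 10–9.
Chen vs Varga: 5+3+1 = 9 for Chen, 10 for Varga — Varga by 10–9.
Chen vs Hoang: Chen is ranked higher on 5+6 = 11 ballots, Hoang on 8. Chen wins 11–8.
Chen vs Novak: 18 to 1, Chen.
Janssen vs Tanaka: 3+6+1 = 10 for Janssen, 9 for Tanaka — Janssen by 10–9.
Janssen vs Varga: Janssen is ranked higher on 3+6+1 = 10 ballots, Varga on 9. Janssen wins 10–9.
Janssen vs Hoang: 14 to 5, Janssen.
Janssen vs Novak: Janssen preferred on 19 ballots; Janssen wins 19–0.
Tanaka vs Varga: 5+3+1+2+1+1 = 13 for Tanaka, 6 for Varga — Tanaka by 13–6.
Tanaka vs Hoang: Tanaka preferred on 5+1+2 = 8 ballots; Hoang wins 11–8.
Tanaka vs Novak: Tanaka preferred on 19 ballots; Tanaka wins 19–0.
Varga vs Hoang: 11 to 8, Varga.
Varga vs Novak: Varga is ranked higher on 5+1+2+6+1 = 15 ballots, Novak on 4. Varga wins 15–4.
Hoang vs Novak: 14 to 5, Hoang.
Janssen defeats every rival head-to-head and is the Condorcet winner.

Janssen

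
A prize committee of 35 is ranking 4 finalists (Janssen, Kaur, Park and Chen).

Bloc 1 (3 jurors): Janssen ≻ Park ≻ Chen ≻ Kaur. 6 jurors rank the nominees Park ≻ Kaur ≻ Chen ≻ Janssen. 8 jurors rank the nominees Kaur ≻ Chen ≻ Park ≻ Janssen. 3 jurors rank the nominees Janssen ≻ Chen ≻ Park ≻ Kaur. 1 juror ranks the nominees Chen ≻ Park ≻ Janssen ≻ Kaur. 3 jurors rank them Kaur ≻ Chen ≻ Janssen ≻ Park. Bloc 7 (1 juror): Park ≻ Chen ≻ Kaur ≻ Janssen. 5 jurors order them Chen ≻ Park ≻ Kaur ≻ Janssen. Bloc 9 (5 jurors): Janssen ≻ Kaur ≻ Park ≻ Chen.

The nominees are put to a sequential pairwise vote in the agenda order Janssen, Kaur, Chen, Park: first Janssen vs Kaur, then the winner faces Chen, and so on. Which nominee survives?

Round 1: Janssen vs Kaur — 12–23, Kaur advances.
Round 2: Kaur vs Chen — 22–13, Kaur advances.
Round 3: Kaur vs Park — 16–19, Park advances.
Park survives the agenda.

Park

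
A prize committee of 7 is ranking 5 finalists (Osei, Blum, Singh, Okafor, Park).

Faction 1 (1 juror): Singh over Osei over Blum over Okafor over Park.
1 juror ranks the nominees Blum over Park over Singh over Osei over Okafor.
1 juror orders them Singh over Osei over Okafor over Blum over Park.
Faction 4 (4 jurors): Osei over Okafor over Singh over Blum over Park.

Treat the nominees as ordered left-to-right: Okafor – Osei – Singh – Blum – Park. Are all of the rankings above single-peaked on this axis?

Axis positions: Okafor=1, Osei=2, Singh=3, Blum=4, Park=5.
Faction 1 (peak Singh at position 3): ranking walks positions 3-2-4-1-5, expanding outward from the peak — single-peaked.
Faction 2 (peak Blum at position 4): ranking walks positions 4-5-3-2-1, expanding outward from the peak — single-peaked.
Faction 3 (peak Singh at position 3): ranking walks positions 3-2-1-4-5, expanding outward from the peak — single-peaked.
Faction 4 (peak Osei at position 2): ranking walks positions 2-1-3-4-5, expanding outward from the peak — single-peaked.
Every ranking is single-peaked on this axis.

yes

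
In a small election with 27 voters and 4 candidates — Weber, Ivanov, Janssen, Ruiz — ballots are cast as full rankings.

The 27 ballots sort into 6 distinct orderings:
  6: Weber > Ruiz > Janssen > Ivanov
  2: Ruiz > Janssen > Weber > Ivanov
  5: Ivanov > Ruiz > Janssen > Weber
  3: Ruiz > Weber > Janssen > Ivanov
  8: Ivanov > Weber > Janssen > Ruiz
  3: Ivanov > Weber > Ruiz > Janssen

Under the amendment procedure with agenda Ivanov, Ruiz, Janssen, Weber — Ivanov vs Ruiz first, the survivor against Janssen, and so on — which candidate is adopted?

Round 1: Ivanov vs Ruiz — 16–11, Ivanov advances.
Round 2: Ivanov vs Janssen — 16–11, Ivanov advances.
Round 3: Ivanov vs Weber — 16–11, Ivanov advances.
Ivanov survives the agenda.

Ivanov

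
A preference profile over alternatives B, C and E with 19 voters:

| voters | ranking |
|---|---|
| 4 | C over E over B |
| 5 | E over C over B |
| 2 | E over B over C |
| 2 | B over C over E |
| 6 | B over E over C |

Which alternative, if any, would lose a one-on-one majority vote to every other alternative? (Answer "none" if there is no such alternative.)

C

Pairwise majorities:
B vs C: B preferred on 2+2+6 = 10 ballots; B wins 10–9.
B vs E: 2+6 = 8 for B, 11 for E — E by 11–8.
C vs E: E wins 13–6.
Only C has no wins; C is the Condorcet loser.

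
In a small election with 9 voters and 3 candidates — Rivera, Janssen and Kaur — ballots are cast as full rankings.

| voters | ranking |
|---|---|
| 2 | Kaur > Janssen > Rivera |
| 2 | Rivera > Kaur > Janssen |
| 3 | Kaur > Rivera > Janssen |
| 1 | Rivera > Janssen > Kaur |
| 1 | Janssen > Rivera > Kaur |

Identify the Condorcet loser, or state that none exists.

Head-to-head results (9 voters):
Rivera–Janssen: Rivera 6–3.
Rivera–Kaur: Kaur 5–4.
Janssen–Kaur: Kaur 7–2.
Janssen loses to every other candidate — it is the Condorcet loser.

Janssen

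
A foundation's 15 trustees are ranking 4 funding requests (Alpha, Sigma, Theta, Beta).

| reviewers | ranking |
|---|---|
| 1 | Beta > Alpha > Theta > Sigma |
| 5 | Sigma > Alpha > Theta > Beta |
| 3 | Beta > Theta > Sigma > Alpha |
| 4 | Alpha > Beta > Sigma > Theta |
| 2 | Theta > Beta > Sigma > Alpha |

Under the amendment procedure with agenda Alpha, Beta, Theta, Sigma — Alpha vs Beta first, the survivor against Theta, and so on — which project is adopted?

Sigma

Round 1: Alpha vs Beta — 9–6, Alpha advances.
Round 2: Alpha vs Theta — 10–5, Alpha advances.
Round 3: Alpha vs Sigma — 5–10, Sigma advances.
Sigma survives the agenda.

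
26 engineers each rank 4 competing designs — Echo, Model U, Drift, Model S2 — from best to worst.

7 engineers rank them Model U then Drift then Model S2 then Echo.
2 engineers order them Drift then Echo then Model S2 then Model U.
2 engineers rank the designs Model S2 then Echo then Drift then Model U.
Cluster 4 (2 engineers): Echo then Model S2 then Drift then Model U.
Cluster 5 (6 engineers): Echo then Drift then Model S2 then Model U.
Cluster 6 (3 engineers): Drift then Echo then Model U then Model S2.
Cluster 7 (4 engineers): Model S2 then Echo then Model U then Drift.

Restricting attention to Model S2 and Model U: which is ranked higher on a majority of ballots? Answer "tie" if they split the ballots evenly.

Ballots ranking Model S2 above Model U: 2 + 2 + 2 + 6 + 4 = 16.
Ballots ranking Model U above Model S2: 26 − 16 = 10.
Model S2 wins the head-to-head 16–10.

Model S2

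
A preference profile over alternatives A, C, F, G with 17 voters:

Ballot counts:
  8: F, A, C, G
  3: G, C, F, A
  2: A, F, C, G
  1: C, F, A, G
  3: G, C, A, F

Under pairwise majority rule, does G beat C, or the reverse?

Ballots ranking G above C: 3 + 3 = 6.
Ballots ranking C above G: 17 − 6 = 11.
C wins the head-to-head 11–6.

C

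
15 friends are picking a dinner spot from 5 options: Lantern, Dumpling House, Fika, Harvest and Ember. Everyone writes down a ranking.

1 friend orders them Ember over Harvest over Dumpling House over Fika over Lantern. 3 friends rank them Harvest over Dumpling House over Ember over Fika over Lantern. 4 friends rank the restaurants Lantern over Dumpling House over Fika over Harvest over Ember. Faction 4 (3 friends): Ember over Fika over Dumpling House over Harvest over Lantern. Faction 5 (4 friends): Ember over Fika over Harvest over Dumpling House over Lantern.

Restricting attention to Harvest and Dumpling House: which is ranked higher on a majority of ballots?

Harvest

Ballots ranking Harvest above Dumpling House: 1 + 3 + 4 = 8.
Ballots ranking Dumpling House above Harvest: 15 − 8 = 7.
Harvest wins the head-to-head 8–7.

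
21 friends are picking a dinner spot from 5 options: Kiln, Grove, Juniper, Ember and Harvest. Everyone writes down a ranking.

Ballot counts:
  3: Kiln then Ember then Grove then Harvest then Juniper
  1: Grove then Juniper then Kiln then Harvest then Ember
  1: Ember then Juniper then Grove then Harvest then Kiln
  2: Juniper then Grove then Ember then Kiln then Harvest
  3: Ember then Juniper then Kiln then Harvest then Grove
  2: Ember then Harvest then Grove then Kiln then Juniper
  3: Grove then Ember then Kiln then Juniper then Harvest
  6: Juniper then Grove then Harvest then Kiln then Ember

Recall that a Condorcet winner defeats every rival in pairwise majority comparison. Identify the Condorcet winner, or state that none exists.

none

Pairwise majorities:
Kiln vs Grove: 3+3 = 6 for Kiln, 15 for Grove — Grove by 15–6.
Kiln vs Juniper: Kiln preferred on 3+2+3 = 8 ballots; Juniper wins 13–8.
Kiln vs Ember: Kiln preferred on 3+1+6 = 10 ballots; Ember wins 11–10.
Kiln vs Harvest: 12 to 9, Kiln.
Grove vs Juniper: Grove preferred on 3+1+2+3 = 9 ballots; Juniper wins 12–9.
Grove vs Ember: 12 to 9, Grove.
Grove vs Harvest: 16 to 5, Grove.
Juniper vs Ember: Juniper preferred on 1+2+6 = 9 ballots; Ember wins 12–9.
Juniper vs Harvest: Juniper is ranked higher on 1+1+2+3+3+6 = 16 ballots, Harvest on 5. Juniper wins 16–5.
Ember vs Harvest: Ember preferred on 3+1+2+3+2+3 = 14 ballots; Ember wins 14–7.
Each restaurant drops at least one matchup (Kiln loses to Grove; Grove loses to Juniper; Juniper loses to Ember; Ember loses to Grove; Harvest loses to Kiln); the cycle Grove beats Ember beats Juniper beats Grove rules out a Condorcet winner.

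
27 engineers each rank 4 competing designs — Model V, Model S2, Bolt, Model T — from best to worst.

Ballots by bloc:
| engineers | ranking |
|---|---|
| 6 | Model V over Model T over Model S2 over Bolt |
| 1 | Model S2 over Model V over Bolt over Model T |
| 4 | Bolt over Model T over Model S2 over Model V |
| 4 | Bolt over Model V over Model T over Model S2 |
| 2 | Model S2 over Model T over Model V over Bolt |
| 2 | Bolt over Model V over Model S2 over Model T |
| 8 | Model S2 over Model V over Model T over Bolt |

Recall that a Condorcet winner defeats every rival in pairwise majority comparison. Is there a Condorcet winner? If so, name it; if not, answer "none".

Head-to-head results (27 engineers):
Model V vs Model S2: Model S2 wins 15–12.
Model V vs Bolt: Model V, 17–10.
Model V vs Model T: Model V, 21–6.
Model S2 vs Bolt: Model S2, 17–10.
Model S2–Model T: Model T 14–13.
Bolt vs Model T: Model T wins 16–11.
Each design drops at least one matchup (Model V loses to Model S2; Model S2 loses to Model T; Bolt loses to Model V; Model T loses to Model V); the cycle Model V → Model T → Model S2 → Model V rules out a Condorcet winner.

none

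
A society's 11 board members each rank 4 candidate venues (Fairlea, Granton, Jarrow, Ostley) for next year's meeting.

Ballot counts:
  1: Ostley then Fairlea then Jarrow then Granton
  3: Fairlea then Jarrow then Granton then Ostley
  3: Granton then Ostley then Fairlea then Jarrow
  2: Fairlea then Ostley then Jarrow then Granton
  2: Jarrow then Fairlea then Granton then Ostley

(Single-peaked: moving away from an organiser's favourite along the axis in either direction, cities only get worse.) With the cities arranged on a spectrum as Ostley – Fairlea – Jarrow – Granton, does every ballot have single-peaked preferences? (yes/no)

Axis positions: Ostley=1, Fairlea=2, Jarrow=3, Granton=4.
Group 1 (peak Ostley at position 1): ranking walks positions 1-2-3-4, expanding outward from the peak — single-peaked.
Group 2 (peak Fairlea at position 2): ranking walks positions 2-3-4-1, expanding outward from the peak — single-peaked.
Group 3: ranking walks positions 4-1-2-3; Ostley is ranked above Jarrow even though Jarrow lies between Ostley and the peak Granton on the axis — preferences dip and rise again. Not single-peaked.
Group 4 (peak Fairlea at position 2): ranking walks positions 2-1-3-4, expanding outward from the peak — single-peaked.
Group 5 (peak Jarrow at position 3): ranking walks positions 3-2-4-1, expanding outward from the peak — single-peaked.
Group 3 violates single-peakedness, so the profile is not single-peaked on this axis.

no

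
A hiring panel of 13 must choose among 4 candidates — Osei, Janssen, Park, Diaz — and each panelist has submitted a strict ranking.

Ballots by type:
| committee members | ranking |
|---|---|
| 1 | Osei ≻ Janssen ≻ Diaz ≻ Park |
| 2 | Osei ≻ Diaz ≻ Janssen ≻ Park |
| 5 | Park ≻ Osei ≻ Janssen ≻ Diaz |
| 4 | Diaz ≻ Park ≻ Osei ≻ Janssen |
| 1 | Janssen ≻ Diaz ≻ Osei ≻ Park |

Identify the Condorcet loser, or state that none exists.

none

Head-to-head results (13 committee members):
Osei vs Janssen: Osei, 12–1.
Osei vs Park: Park wins 9–4.
Osei vs Diaz: Osei wins 8–5.
Janssen vs Park: Janssen is ranked higher on 1+2+1 = 4 ballots, Park on 9. Park wins 9–4.
Janssen vs Diaz: Janssen preferred on 1+5+1 = 7 ballots; Janssen wins 7–6.
Park vs Diaz: 5 to 8, Diaz.
Every candidate wins at least one matchup (Osei beats Janssen; Janssen beats Diaz; Park beats Osei; Diaz beats Park), so there is no Condorcet loser.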